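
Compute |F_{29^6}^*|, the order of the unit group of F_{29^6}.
|F_{29^6}^*| = 594823320

F_{29^6} has 29^6 = 594823321 elements; its multiplicative group consists of all nonzero elements, so |F_{29^6}^*| = 594823321 - 1 = 594823320. (It is cyclic since any finite subgroup of the multiplicative group of a field is cyclic.)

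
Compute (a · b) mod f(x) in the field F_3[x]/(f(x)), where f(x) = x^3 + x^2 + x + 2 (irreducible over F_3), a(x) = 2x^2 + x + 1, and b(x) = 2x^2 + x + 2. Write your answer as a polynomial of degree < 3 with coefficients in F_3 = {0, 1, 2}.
a · b ≡ x + 2 (mod f(x))

Multiply in F_3[x]: a(x)·b(x) = (2x^2 + x + 1)·(2x^2 + x + 2) = x^4 + x^3 + x^2 + 2. This has degree ≥ 3, so divide by f(x) over F_3: x^4 + x^3 + x^2 + 2 = (x)·(x^3 + x^2 + x + 2) + (x + 2). Hence a·b ≡ x + 2 (mod f). (F_3[x]/(f) is a field with 3^3 = 27 elements since f is irreducible of degree 3.)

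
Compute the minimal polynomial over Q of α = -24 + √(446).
m_α(x) = x^2 + 48x + 130

From α + 24 = √(446), squaring gives (α + 24)^2 = 446, i.e. α^2 + 48α + 576 = 446, so α^2 + 48α + 130 = 0. The discriminant of x^2 + 48x + 130 is (48)^2 - 4·(130) = 2304 - 520 = 1784, and 4·(446) is not a perfect square in Q since 446 is squarefree and ≠ 1. Hence x^2 + 48x + 130 is irreducible over Q and is the minimal polynomial of α.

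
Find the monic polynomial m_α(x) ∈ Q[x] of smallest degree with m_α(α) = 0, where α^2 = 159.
m_α(x) = x^2 - 159

α satisfies α^2 - 159 = 0, so x^2 - 159 annihilates α. Since d = 159 is squarefree and ≠ 1, it is not a perfect square in Q, so x^2 - 159 has no rational root and is therefore irreducible over Q (a degree-2 polynomial over a field is irreducible iff it has no root). Hence m_α(x) = x^2 - 159.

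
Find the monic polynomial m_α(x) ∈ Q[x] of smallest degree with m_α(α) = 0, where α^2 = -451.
m_α(x) = x^2 + 451

α satisfies α^2 + 451 = 0, so x^2 + 451 annihilates α. Since d = -451 is squarefree and ≠ 1, it is not a perfect square in Q, so x^2 + 451 has no rational root and is therefore irreducible over Q (a degree-2 polynomial over a field is irreducible iff it has no root). Hence m_α(x) = x^2 + 451.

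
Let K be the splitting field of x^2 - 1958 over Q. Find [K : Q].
[K : Q] = 2

f(x) = x^2 - 1958 factors as (x - √1958)(x + √1958). The splitting field is K = Q(√1958). Since 1958 is squarefree and > 1, it is not a perfect square, so x^2 - 1958 is irreducible over Q and [Q(√1958) : Q] = 2. Hence [K : Q] = 2.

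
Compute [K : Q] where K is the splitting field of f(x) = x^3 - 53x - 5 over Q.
[K : Q] = 6

By the rational root test, any rational root of the monic integer polynomial f(x) = x^3 - 53x - 5 must be an integer dividing the constant term -5, i.e. one of ±{1, 5}. Evaluating: f(1) = -57, f(-1) = 47, f(5) = -145, f(-5) = 135; none is 0, so f has no rational root and is therefore irreducible over Q (a cubic with no linear factor over a field is irreducible). For an irreducible cubic, the Galois group is A_3 or S_3 according as the discriminant disc(f) = -4a^3 - 27b^2 = -4·(-53)^3 - 27·(-5)^2 = 594833 is or is not a square in Q. Here disc(f) = 594833 is not a perfect square in Q, so the Galois group of f over Q is not contained in A_3 and must be all of S_3. The splitting field has degree |S_3| = 6 over Q, so [K : Q] = 6.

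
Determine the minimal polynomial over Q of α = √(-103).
m_α(x) = x^2 + 103

α satisfies α^2 + 103 = 0, so x^2 + 103 annihilates α. Since d = -103 is squarefree and ≠ 1, it is not a perfect square in Q, so x^2 + 103 has no rational root and is therefore irreducible over Q (a degree-2 polynomial over a field is irreducible iff it has no root). Hence m_α(x) = x^2 + 103.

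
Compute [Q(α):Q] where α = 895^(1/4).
[Q(α):Q] = 4

α is a root of x^4 - 895. By Eisenstein's criterion at the prime p = 5 (which divides the constant term 895 but p^2 = 25 does not, since 895 is squarefree), x^4 - 895 is irreducible over Q. Hence [Q(α):Q] = 4.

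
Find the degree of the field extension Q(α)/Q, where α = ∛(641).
[Q(α):Q] = 3

The minimal polynomial of α is x^3 - 641, irreducible over Q since 641 is not a perfect cube (so x^3 - 641 has no rational root). Hence [Q(α):Q] = deg(m_α) = 3.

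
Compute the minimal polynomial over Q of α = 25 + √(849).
m_α(x) = x^2 - 50x - 224

From α - 25 = √(849), squaring gives (α - 25)^2 = 849, i.e. α^2 - 50α + 625 = 849, so α^2 - 50α - 224 = 0. The discriminant of x^2 - 50x - 224 is (-50)^2 - 4·(-224) = 2500 + 896 = 3396, and 4·(849) is not a perfect square in Q since 849 is squarefree and ≠ 1. Hence x^2 - 50x - 224 is irreducible over Q and is the minimal polynomial of α.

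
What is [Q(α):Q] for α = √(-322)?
[Q(α):Q] = 2

[Q(α):Q] equals the degree of the minimal polynomial of α. Here α^2 = -322 and x^2 + 322 is irreducible (d = -322 is squarefree, ≠ 1, hence not a square), so deg(m_α) = 2. Thus [Q(α):Q] = 2.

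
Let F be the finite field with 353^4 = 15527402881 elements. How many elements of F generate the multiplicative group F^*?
There are φ(15527402880) = 3477995520 primitive elements

F_q^* is cyclic of order q - 1 = 15527402880. A cyclic group of order m has exactly φ(m) generators. Here m = 15527402880 = 2^7 · 3 · 5 · 11 · 17 · 59 · 733, so the number of primitive elements is φ(15527402880) = 3477995520.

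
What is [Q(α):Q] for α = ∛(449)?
[Q(α):Q] = 3

The minimal polynomial of α is x^3 - 449, irreducible over Q since 449 is not a perfect cube (so x^3 - 449 has no rational root). Hence [Q(α):Q] = deg(m_α) = 3.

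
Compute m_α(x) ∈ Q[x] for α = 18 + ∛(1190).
m_α(x) = x^3 - 54x^2 + 972x - 7022

Set β = α - 18 = ∛(1190), so β^3 = 1190. Then (α - 18)^3 - 1190 = 0, i.e. α is a root of g(x) = (x - 18)^3 - 1190 = x^3 - 54x^2 + 972x - 7022. Since g(x) = h(x - 18) where h(x) = x^3 - 1190, and h is irreducible over Q (because 1190 is not a perfect cube, so h has no rational root, and a monic cubic with no rational root is irreducible), g is also irreducible (irreducibility is preserved under the substitution x → x - 18). Hence m_α(x) = x^3 - 54x^2 + 972x - 7022.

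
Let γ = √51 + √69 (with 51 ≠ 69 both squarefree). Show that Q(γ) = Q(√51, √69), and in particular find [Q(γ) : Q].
[Q(γ) : Q] = 4 (equivalently, Q(γ) = Q(√51, √69))

Obviously Q(γ) ⊆ Q(√51, √69), and [Q(√51, √69):Q] = 4 (since 51, 69 are distinct squarefree integers > 1 with 3519 not a perfect square). To show equality we compute the minimal polynomial of γ. From γ = √51 + √69: γ^2 = 51 + 2√(3519) + 69 = 120 + 2√(3519), so γ^2 - 120 = 2√(3519); squaring, (γ^2 - 120)^2 = 4·3519, i.e. γ^4 - 240γ^2 + 14400 - 14076 = 0, i.e. γ^4 - 240γ^2 + 324 = 0. So γ is a root of x^4 - 240x^2 + 324. This polynomial is irreducible over Q: it has no rational root (each ±√51 ± √69 is irrational), and any factorization into two quadratics over Q would force √(3519) ∈ Q (pairing opposite roots) or √51, √69 ∈ Q (other pairings), all impossible. Hence [Q(γ):Q] = 4 = [Q(√51, √69):Q], so Q(γ) = Q(√51, √69).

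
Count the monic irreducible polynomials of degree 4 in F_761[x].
There are 83845138380 monic irreducible polynomials of degree 4 over F_761

Each element of F_{761^4} that lies in no proper subfield is a root of exactly one monic irreducible of degree 4 over F_761, and each such polynomial has 4 distinct roots in F_{761^4}. By Möbius inversion the count is N_761(4) = (1/4) Σ_{d|4} μ(4/d) · 761^d = (1/4)(μ(4)·761^1 + μ(2)·761^2 + μ(1)·761^4) = 335380553520/4 = 83845138380.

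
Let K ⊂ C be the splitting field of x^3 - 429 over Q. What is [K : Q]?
[K : Q] = 6

The roots of x^3 - 429 are ∛429, ω∛429, ω^2∛429 where ω = e^(2πi/3) is a primitive cube root of unity, so K = Q(∛429, ω). Now [Q(∛429):Q] = 3 (since 429 is not a perfect cube, x^3 - 429 is irreducible) and [Q(ω):Q] = 2. Both 2 and 3 divide [K:Q], and [K:Q] ≤ 3·2 = 6, so [K:Q] = 6. (Equivalently: Q(∛429) ⊂ R but ω ∉ R, so [K : Q(∛429)] = 2.)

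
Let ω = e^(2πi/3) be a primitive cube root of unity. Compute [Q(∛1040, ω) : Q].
[Q(∛1040, ω) : Q] = 6

[Q(∛1040):Q] = 3 (min poly x^3 - 1040, irreducible since 1040 is not a perfect cube). [Q(ω):Q] = 2 (min poly x^2 + x + 1). Since Q(∛1040) ⊂ R and ω ∉ R, we have ω ∉ Q(∛1040), so x^2 + x + 1 remains irreducible over Q(∛1040) and [Q(∛1040, ω) : Q(∛1040)] = 2. By the tower law, [Q(∛1040, ω) : Q] = 3 · 2 = 6. (In fact Q(∛1040, ω) is the splitting field of x^3 - 1040 over Q.)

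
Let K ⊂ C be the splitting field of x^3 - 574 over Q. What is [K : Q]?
[K : Q] = 6

The roots of x^3 - 574 are ∛574, ω∛574, ω^2∛574 where ω = e^(2πi/3) is a primitive cube root of unity, so K = Q(∛574, ω). Now [Q(∛574):Q] = 3 (since 574 is not a perfect cube, x^3 - 574 is irreducible) and [Q(ω):Q] = 2. Both 2 and 3 divide [K:Q], and [K:Q] ≤ 3·2 = 6, so [K:Q] = 6. (Equivalently: Q(∛574) ⊂ R but ω ∉ R, so [K : Q(∛574)] = 2.)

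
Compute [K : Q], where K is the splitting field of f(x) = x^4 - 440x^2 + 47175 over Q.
[K : Q] = 4

Solving the quadratic in x^2: x^2 = (440 ± √(440^2 - 4·47175))/2 = (440 ± √4900)/2 = (440 ± 70)/2, giving x^2 = 255 or x^2 = 185. So f(x) = (x^2 - 255)(x^2 - 185) and the roots of f are ±√255, ±√185. Hence the splitting field is K = Q(√255, √185). Since 255 and 185 are distinct squarefree integers > 1, their product 47175 is not a perfect square, so √185 ∉ Q(√255). By the tower law [K:Q] = [Q(√255,√185):Q(√255)] · [Q(√255):Q] = 2 · 2 = 4.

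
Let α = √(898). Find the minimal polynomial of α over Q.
m_α(x) = x^2 - 898

α satisfies α^2 - 898 = 0, so x^2 - 898 annihilates α. Since d = 898 is squarefree and ≠ 1, it is not a perfect square in Q, so x^2 - 898 has no rational root and is therefore irreducible over Q (a degree-2 polynomial over a field is irreducible iff it has no root). Hence m_α(x) = x^2 - 898.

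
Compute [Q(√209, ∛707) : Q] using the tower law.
[Q(√209, ∛707) : Q] = 6

Let L = Q(√209, ∛707). Since Q(√209) ⊂ L and [Q(√209):Q] = 2, the tower law gives 2 | [L:Q]. Likewise Q(∛707) ⊂ L with [Q(∛707):Q] = 3 (because 707 is not a perfect cube), so 3 | [L:Q]. As gcd(2,3) = 1, [L:Q] is divisible by 6. Conversely L is generated over Q by √209 and ∛707, so [L:Q] ≤ 2·3 = 6. Therefore [Q(√209, ∛707) : Q] = 6.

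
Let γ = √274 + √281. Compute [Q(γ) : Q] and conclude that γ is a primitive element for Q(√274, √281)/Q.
[Q(γ) : Q] = 4 (equivalently, Q(γ) = Q(√274, √281))

Obviously Q(γ) ⊆ Q(√274, √281), and [Q(√274, √281):Q] = 4 (since 274, 281 are distinct squarefree integers > 1 with 76994 not a perfect square). To show equality we compute the minimal polynomial of γ. From γ = √274 + √281: γ^2 = 274 + 2√(76994) + 281 = 555 + 2√(76994), so γ^2 - 555 = 2√(76994); squaring, (γ^2 - 555)^2 = 4·76994, i.e. γ^4 - 1110γ^2 + 308025 - 307976 = 0, i.e. γ^4 - 1110γ^2 + 49 = 0. So γ is a root of x^4 - 1110x^2 + 49. This polynomial is irreducible over Q: it has no rational root (each ±√274 ± √281 is irrational), and any factorization into two quadratics over Q would force √(76994) ∈ Q (pairing opposite roots) or √274, √281 ∈ Q (other pairings), all impossible. Hence [Q(γ):Q] = 4 = [Q(√274, √281):Q], so Q(γ) = Q(√274, √281).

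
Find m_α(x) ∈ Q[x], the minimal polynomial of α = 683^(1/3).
m_α(x) = x^3 - 683

α satisfies α^3 = 683, so x^3 - 683 annihilates α. By the rational root test, a rational root p/q (in lowest terms) of x^3 - 683 would satisfy p^3 = 683 q^3, forcing q = 1 and p^3 = 683; but 683 is not a perfect cube, contradiction. A monic cubic over Q with no rational root is irreducible (any nontrivial factorization would include a linear factor). Hence x^3 - 683 is the minimal polynomial of α, and in particular [Q(α):Q] = 3.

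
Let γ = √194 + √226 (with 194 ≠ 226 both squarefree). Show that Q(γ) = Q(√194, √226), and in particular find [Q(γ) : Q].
[Q(γ) : Q] = 4 (equivalently, Q(γ) = Q(√194, √226))

Obviously Q(γ) ⊆ Q(√194, √226), and [Q(√194, √226):Q] = 4 (since 194, 226 are distinct squarefree integers > 1 with 43844 not a perfect square). To show equality we compute the minimal polynomial of γ. From γ = √194 + √226: γ^2 = 194 + 2√(43844) + 226 = 420 + 2√(43844), so γ^2 - 420 = 2√(43844); squaring, (γ^2 - 420)^2 = 4·43844, i.e. γ^4 - 840γ^2 + 176400 - 175376 = 0, i.e. γ^4 - 840γ^2 + 1024 = 0. So γ is a root of x^4 - 840x^2 + 1024. This polynomial is irreducible over Q: it has no rational root (each ±√194 ± √226 is irrational), and any factorization into two quadratics over Q would force √(43844) ∈ Q (pairing opposite roots) or √194, √226 ∈ Q (other pairings), all impossible. Hence [Q(γ):Q] = 4 = [Q(√194, √226):Q], so Q(γ) = Q(√194, √226).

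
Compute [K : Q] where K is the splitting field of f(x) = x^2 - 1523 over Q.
[K : Q] = 2

f(x) = x^2 - 1523 factors as (x - √1523)(x + √1523). The splitting field is K = Q(√1523). Since 1523 is squarefree and > 1, it is not a perfect square, so x^2 - 1523 is irreducible over Q and [Q(√1523) : Q] = 2. Hence [K : Q] = 2.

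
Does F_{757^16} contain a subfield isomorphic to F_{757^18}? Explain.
No: F_{757^18} is not a subfield of F_{757^16}

F_{p^m} embeds in F_{p^n} iff m | n. Here 18 ∤ 16 (since 16 = 0·18 + 16 with remainder 16 ≠ 0), so F_{757^18} is not a subfield of F_{757^16}. Equivalently: if it were, the tower law would give 18 = [F_{757^18}:F_757] dividing [F_{757^16}:F_757] = 16, contradiction.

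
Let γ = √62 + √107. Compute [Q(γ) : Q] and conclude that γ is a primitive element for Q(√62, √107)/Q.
[Q(γ) : Q] = 4 (equivalently, Q(γ) = Q(√62, √107))

Obviously Q(γ) ⊆ Q(√62, √107), and [Q(√62, √107):Q] = 4 (since 62, 107 are distinct squarefree integers > 1 with 6634 not a perfect square). To show equality we compute the minimal polynomial of γ. From γ = √62 + √107: γ^2 = 62 + 2√(6634) + 107 = 169 + 2√(6634), so γ^2 - 169 = 2√(6634); squaring, (γ^2 - 169)^2 = 4·6634, i.e. γ^4 - 338γ^2 + 28561 - 26536 = 0, i.e. γ^4 - 338γ^2 + 2025 = 0. So γ is a root of x^4 - 338x^2 + 2025. This polynomial is irreducible over Q: it has no rational root (each ±√62 ± √107 is irrational), and any factorization into two quadratics over Q would force √(6634) ∈ Q (pairing opposite roots) or √62, √107 ∈ Q (other pairings), all impossible. Hence [Q(γ):Q] = 4 = [Q(√62, √107):Q], so Q(γ) = Q(√62, √107).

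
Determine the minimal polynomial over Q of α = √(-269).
m_α(x) = x^2 + 269

α satisfies α^2 + 269 = 0, so x^2 + 269 annihilates α. Since d = -269 is squarefree and ≠ 1, it is not a perfect square in Q, so x^2 + 269 has no rational root and is therefore irreducible over Q (a degree-2 polynomial over a field is irreducible iff it has no root). Hence m_α(x) = x^2 + 269.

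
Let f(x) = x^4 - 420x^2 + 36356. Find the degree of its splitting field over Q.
[K : Q] = 4

Solving the quadratic in x^2: x^2 = (420 ± √(420^2 - 4·36356))/2 = (420 ± √30976)/2 = (420 ± 176)/2, giving x^2 = 298 or x^2 = 122. So f(x) = (x^2 - 298)(x^2 - 122) and the roots of f are ±√298, ±√122. Hence the splitting field is K = Q(√298, √122). Since 298 and 122 are distinct squarefree integers > 1, their product 36356 is not a perfect square, so √122 ∉ Q(√298). By the tower law [K:Q] = [Q(√298,√122):Q(√298)] · [Q(√298):Q] = 2 · 2 = 4.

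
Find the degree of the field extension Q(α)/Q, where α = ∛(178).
[Q(α):Q] = 3

The minimal polynomial of α is x^3 - 178, irreducible over Q since 178 is not a perfect cube (so x^3 - 178 has no rational root). Hence [Q(α):Q] = deg(m_α) = 3.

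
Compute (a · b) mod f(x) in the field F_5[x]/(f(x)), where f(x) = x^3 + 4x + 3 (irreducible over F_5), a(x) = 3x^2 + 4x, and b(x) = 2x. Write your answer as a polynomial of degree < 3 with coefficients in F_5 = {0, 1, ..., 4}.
a · b ≡ 3x^2 + x + 2 (mod f(x))

Multiply in F_5[x]: a(x)·b(x) = (3x^2 + 4x)·(2x) = x^3 + 3x^2. This has degree ≥ 3, so divide by f(x) over F_5: x^3 + 3x^2 = (1)·(x^3 + 4x + 3) + (3x^2 + x + 2). Hence a·b ≡ 3x^2 + x + 2 (mod f). (F_5[x]/(f) is a field with 5^3 = 125 elements since f is irreducible of degree 3.)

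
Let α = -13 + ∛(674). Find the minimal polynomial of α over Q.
m_α(x) = x^3 + 39x^2 + 507x + 1523

Set β = α + 13 = ∛(674), so β^3 = 674. Then (α + 13)^3 - 674 = 0, i.e. α is a root of g(x) = (x + 13)^3 - 674 = x^3 + 39x^2 + 507x + 1523. Since g(x) = h(x + 13) where h(x) = x^3 - 674, and h is irreducible over Q (because 674 is not a perfect cube, so h has no rational root, and a monic cubic with no rational root is irreducible), g is also irreducible (irreducibility is preserved under the substitution x → x + 13). Hence m_α(x) = x^3 + 39x^2 + 507x + 1523.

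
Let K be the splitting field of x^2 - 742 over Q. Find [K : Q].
[K : Q] = 2

f(x) = x^2 - 742 factors as (x - √742)(x + √742). The splitting field is K = Q(√742). Since 742 is squarefree and > 1, it is not a perfect square, so x^2 - 742 is irreducible over Q and [Q(√742) : Q] = 2. Hence [K : Q] = 2.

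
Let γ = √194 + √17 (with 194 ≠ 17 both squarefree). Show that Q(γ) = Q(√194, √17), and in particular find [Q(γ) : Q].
[Q(γ) : Q] = 4 (equivalently, Q(γ) = Q(√194, √17))

Obviously Q(γ) ⊆ Q(√194, √17), and [Q(√194, √17):Q] = 4 (since 194, 17 are distinct squarefree integers > 1 with 3298 not a perfect square). To show equality we compute the minimal polynomial of γ. From γ = √194 + √17: γ^2 = 194 + 2√(3298) + 17 = 211 + 2√(3298), so γ^2 - 211 = 2√(3298); squaring, (γ^2 - 211)^2 = 4·3298, i.e. γ^4 - 422γ^2 + 44521 - 13192 = 0, i.e. γ^4 - 422γ^2 + 31329 = 0. So γ is a root of x^4 - 422x^2 + 31329. This polynomial is irreducible over Q: it has no rational root (each ±√194 ± √17 is irrational), and any factorization into two quadratics over Q would force √(3298) ∈ Q (pairing opposite roots) or √194, √17 ∈ Q (other pairings), all impossible. Hence [Q(γ):Q] = 4 = [Q(√194, √17):Q], so Q(γ) = Q(√194, √17).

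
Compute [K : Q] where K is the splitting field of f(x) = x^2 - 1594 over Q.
[K : Q] = 2

f(x) = x^2 - 1594 factors as (x - √1594)(x + √1594). The splitting field is K = Q(√1594). Since 1594 is squarefree and > 1, it is not a perfect square, so x^2 - 1594 is irreducible over Q and [Q(√1594) : Q] = 2. Hence [K : Q] = 2.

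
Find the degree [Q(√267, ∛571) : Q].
[Q(√267, ∛571) : Q] = 6

Let L = Q(√267, ∛571). Since Q(√267) ⊂ L and [Q(√267):Q] = 2, the tower law gives 2 | [L:Q]. Likewise Q(∛571) ⊂ L with [Q(∛571):Q] = 3 (because 571 is not a perfect cube), so 3 | [L:Q]. As gcd(2,3) = 1, [L:Q] is divisible by 6. Conversely L is generated over Q by √267 and ∛571, so [L:Q] ≤ 2·3 = 6. Therefore [Q(√267, ∛571) : Q] = 6.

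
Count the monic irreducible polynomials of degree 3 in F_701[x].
There are 114823800 monic irreducible polynomials of degree 3 over F_701

Each element of F_{701^3} that lies in no proper subfield is a root of exactly one monic irreducible of degree 3 over F_701, and each such polynomial has 3 distinct roots in F_{701^3}. By Möbius inversion the count is N_701(3) = (1/3) Σ_{d|3} μ(3/d) · 701^d = (1/3)(μ(3)·701^1 + μ(1)·701^3) = 344471400/3 = 114823800.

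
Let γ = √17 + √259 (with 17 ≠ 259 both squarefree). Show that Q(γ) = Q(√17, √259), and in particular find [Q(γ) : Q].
[Q(γ) : Q] = 4 (equivalently, Q(γ) = Q(√17, √259))

Obviously Q(γ) ⊆ Q(√17, √259), and [Q(√17, √259):Q] = 4 (since 17, 259 are distinct squarefree integers > 1 with 4403 not a perfect square). To show equality we compute the minimal polynomial of γ. From γ = √17 + √259: γ^2 = 17 + 2√(4403) + 259 = 276 + 2√(4403), so γ^2 - 276 = 2√(4403); squaring, (γ^2 - 276)^2 = 4·4403, i.e. γ^4 - 552γ^2 + 76176 - 17612 = 0, i.e. γ^4 - 552γ^2 + 58564 = 0. So γ is a root of x^4 - 552x^2 + 58564. This polynomial is irreducible over Q: it has no rational root (each ±√17 ± √259 is irrational), and any factorization into two quadratics over Q would force √(4403) ∈ Q (pairing opposite roots) or √17, √259 ∈ Q (other pairings), all impossible. Hence [Q(γ):Q] = 4 = [Q(√17, √259):Q], so Q(γ) = Q(√17, √259).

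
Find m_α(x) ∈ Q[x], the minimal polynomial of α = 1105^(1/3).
m_α(x) = x^3 - 1105

α satisfies α^3 = 1105, so x^3 - 1105 annihilates α. By the rational root test, a rational root p/q (in lowest terms) of x^3 - 1105 would satisfy p^3 = 1105 q^3, forcing q = 1 and p^3 = 1105; but 1105 is not a perfect cube, contradiction. A monic cubic over Q with no rational root is irreducible (any nontrivial factorization would include a linear factor). Hence x^3 - 1105 is the minimal polynomial of α, and in particular [Q(α):Q] = 3.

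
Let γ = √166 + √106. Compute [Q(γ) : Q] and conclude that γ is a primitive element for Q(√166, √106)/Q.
[Q(γ) : Q] = 4 (equivalently, Q(γ) = Q(√166, √106))

Obviously Q(γ) ⊆ Q(√166, √106), and [Q(√166, √106):Q] = 4 (since 166, 106 are distinct squarefree integers > 1 with 17596 not a perfect square). To show equality we compute the minimal polynomial of γ. From γ = √166 + √106: γ^2 = 166 + 2√(17596) + 106 = 272 + 2√(17596), so γ^2 - 272 = 2√(17596); squaring, (γ^2 - 272)^2 = 4·17596, i.e. γ^4 - 544γ^2 + 73984 - 70384 = 0, i.e. γ^4 - 544γ^2 + 3600 = 0. So γ is a root of x^4 - 544x^2 + 3600. This polynomial is irreducible over Q: it has no rational root (each ±√166 ± √106 is irrational), and any factorization into two quadratics over Q would force √(17596) ∈ Q (pairing opposite roots) or √166, √106 ∈ Q (other pairings), all impossible. Hence [Q(γ):Q] = 4 = [Q(√166, √106):Q], so Q(γ) = Q(√166, √106).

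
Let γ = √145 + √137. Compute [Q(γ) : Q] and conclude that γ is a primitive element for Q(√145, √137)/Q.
[Q(γ) : Q] = 4 (equivalently, Q(γ) = Q(√145, √137))

Obviously Q(γ) ⊆ Q(√145, √137), and [Q(√145, √137):Q] = 4 (since 145, 137 are distinct squarefree integers > 1 with 19865 not a perfect square). To show equality we compute the minimal polynomial of γ. From γ = √145 + √137: γ^2 = 145 + 2√(19865) + 137 = 282 + 2√(19865), so γ^2 - 282 = 2√(19865); squaring, (γ^2 - 282)^2 = 4·19865, i.e. γ^4 - 564γ^2 + 79524 - 79460 = 0, i.e. γ^4 - 564γ^2 + 64 = 0. So γ is a root of x^4 - 564x^2 + 64. This polynomial is irreducible over Q: it has no rational root (each ±√145 ± √137 is irrational), and any factorization into two quadratics over Q would force √(19865) ∈ Q (pairing opposite roots) or √145, √137 ∈ Q (other pairings), all impossible. Hence [Q(γ):Q] = 4 = [Q(√145, √137):Q], so Q(γ) = Q(√145, √137).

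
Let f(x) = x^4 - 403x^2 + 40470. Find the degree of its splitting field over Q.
[K : Q] = 4

Solving the quadratic in x^2: x^2 = (403 ± √(403^2 - 4·40470))/2 = (403 ± √529)/2 = (403 ± 23)/2, giving x^2 = 190 or x^2 = 213. So f(x) = (x^2 - 190)(x^2 - 213) and the roots of f are ±√190, ±√213. Hence the splitting field is K = Q(√190, √213). Since 190 and 213 are distinct squarefree integers > 1, their product 40470 is not a perfect square, so √213 ∉ Q(√190). By the tower law [K:Q] = [Q(√190,√213):Q(√190)] · [Q(√190):Q] = 2 · 2 = 4.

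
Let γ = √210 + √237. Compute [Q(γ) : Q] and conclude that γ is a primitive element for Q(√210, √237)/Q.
[Q(γ) : Q] = 4 (equivalently, Q(γ) = Q(√210, √237))

Obviously Q(γ) ⊆ Q(√210, √237), and [Q(√210, √237):Q] = 4 (since 210, 237 are distinct squarefree integers > 1 with 49770 not a perfect square). To show equality we compute the minimal polynomial of γ. From γ = √210 + √237: γ^2 = 210 + 2√(49770) + 237 = 447 + 2√(49770), so γ^2 - 447 = 2√(49770); squaring, (γ^2 - 447)^2 = 4·49770, i.e. γ^4 - 894γ^2 + 199809 - 199080 = 0, i.e. γ^4 - 894γ^2 + 729 = 0. So γ is a root of x^4 - 894x^2 + 729. This polynomial is irreducible over Q: it has no rational root (each ±√210 ± √237 is irrational), and any factorization into two quadratics over Q would force √(49770) ∈ Q (pairing opposite roots) or √210, √237 ∈ Q (other pairings), all impossible. Hence [Q(γ):Q] = 4 = [Q(√210, √237):Q], so Q(γ) = Q(√210, √237).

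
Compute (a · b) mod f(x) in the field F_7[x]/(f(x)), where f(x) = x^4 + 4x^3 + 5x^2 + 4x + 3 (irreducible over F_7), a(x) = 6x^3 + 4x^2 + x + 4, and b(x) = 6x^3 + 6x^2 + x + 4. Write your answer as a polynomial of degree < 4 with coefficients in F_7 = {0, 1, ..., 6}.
a · b ≡ 2x^2 + 3x (mod f(x))

Multiply in F_7[x]: a(x)·b(x) = (6x^3 + 4x^2 + x + 4)·(6x^3 + 6x^2 + x + 4) = x^6 + 4x^5 + x^4 + 2x^3 + 6x^2 + x + 2. This has degree ≥ 4, so divide by f(x) over F_7: x^6 + 4x^5 + x^4 + 2x^3 + 6x^2 + x + 2 = (x^2 + 3)·(x^4 + 4x^3 + 5x^2 + 4x + 3) + (2x^2 + 3x). Hence a·b ≡ 2x^2 + 3x (mod f). (F_7[x]/(f) is a field with 7^4 = 2401 elements since f is irreducible of degree 4.)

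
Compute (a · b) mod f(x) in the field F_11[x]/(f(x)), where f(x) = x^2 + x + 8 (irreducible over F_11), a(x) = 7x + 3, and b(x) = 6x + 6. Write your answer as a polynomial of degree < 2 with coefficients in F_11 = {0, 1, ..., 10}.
a · b ≡ 7x + 1 (mod f(x))

Multiply in F_11[x]: a(x)·b(x) = (7x + 3)·(6x + 6) = 9x^2 + 5x + 7. This has degree ≥ 2, so divide by f(x) over F_11: 9x^2 + 5x + 7 = (9)·(x^2 + x + 8) + (7x + 1). Hence a·b ≡ 7x + 1 (mod f). (F_11[x]/(f) is a field with 11^2 = 121 elements since f is irreducible of degree 2.)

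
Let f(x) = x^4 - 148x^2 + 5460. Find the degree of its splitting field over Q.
[K : Q] = 4

Solving the quadratic in x^2: x^2 = (148 ± √(148^2 - 4·5460))/2 = (148 ± √64)/2 = (148 ± 8)/2, giving x^2 = 70 or x^2 = 78. So f(x) = (x^2 - 70)(x^2 - 78) and the roots of f are ±√70, ±√78. Hence the splitting field is K = Q(√70, √78). Since 70 and 78 are distinct squarefree integers > 1, their product 5460 is not a perfect square, so √78 ∉ Q(√70). By the tower law [K:Q] = [Q(√70,√78):Q(√70)] · [Q(√70):Q] = 2 · 2 = 4.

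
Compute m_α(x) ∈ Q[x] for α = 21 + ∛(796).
m_α(x) = x^3 - 63x^2 + 1323x - 10057

Set β = α - 21 = ∛(796), so β^3 = 796. Then (α - 21)^3 - 796 = 0, i.e. α is a root of g(x) = (x - 21)^3 - 796 = x^3 - 63x^2 + 1323x - 10057. Since g(x) = h(x - 21) where h(x) = x^3 - 796, and h is irreducible over Q (because 796 is not a perfect cube, so h has no rational root, and a monic cubic with no rational root is irreducible), g is also irreducible (irreducibility is preserved under the substitution x → x - 21). Hence m_α(x) = x^3 - 63x^2 + 1323x - 10057.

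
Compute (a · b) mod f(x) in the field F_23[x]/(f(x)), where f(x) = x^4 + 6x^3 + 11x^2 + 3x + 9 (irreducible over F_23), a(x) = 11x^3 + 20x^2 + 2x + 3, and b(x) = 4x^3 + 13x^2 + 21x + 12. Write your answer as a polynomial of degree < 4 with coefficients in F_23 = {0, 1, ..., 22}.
a · b ≡ 10x^3 + 6x^2 + 18x + 10 (mod f(x))

Multiply in F_23[x]: a(x)·b(x) = (11x^3 + 20x^2 + 2x + 3)·(4x^3 + 13x^2 + 21x + 12) = 21x^6 + 16x^5 + 16x^4 + 15x^3 + 22x^2 + 18x + 13. This has degree ≥ 4, so divide by f(x) over F_23: 21x^6 + 16x^5 + 16x^4 + 15x^3 + 22x^2 + 18x + 13 = (21x^2 + 5x + 8)·(x^4 + 6x^3 + 11x^2 + 3x + 9) + (10x^3 + 6x^2 + 18x + 10). Hence a·b ≡ 10x^3 + 6x^2 + 18x + 10 (mod f). (F_23[x]/(f) is a field with 23^4 = 279841 elements since f is irreducible of degree 4.)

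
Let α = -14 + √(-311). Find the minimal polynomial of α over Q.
m_α(x) = x^2 + 28x + 507

From α + 14 = √(-311), squaring gives (α + 14)^2 = -311, i.e. α^2 + 28α + 196 = -311, so α^2 + 28α + 507 = 0. The discriminant of x^2 + 28x + 507 is (28)^2 - 4·(507) = 784 - 2028 = -1244, and 4·(-311) is not a perfect square in Q since -311 is squarefree and ≠ 1. Hence x^2 + 28x + 507 is irreducible over Q and is the minimal polynomial of α.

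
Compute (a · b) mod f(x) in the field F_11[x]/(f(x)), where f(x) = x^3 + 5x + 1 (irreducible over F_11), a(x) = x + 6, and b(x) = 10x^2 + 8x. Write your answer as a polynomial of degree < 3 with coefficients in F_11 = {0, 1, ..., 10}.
a · b ≡ 2x^2 + 9x + 1 (mod f(x))

Multiply in F_11[x]: a(x)·b(x) = (x + 6)·(10x^2 + 8x) = 10x^3 + 2x^2 + 4x. This has degree ≥ 3, so divide by f(x) over F_11: 10x^3 + 2x^2 + 4x = (10)·(x^3 + 5x + 1) + (2x^2 + 9x + 1). Hence a·b ≡ 2x^2 + 9x + 1 (mod f). (F_11[x]/(f) is a field with 11^3 = 1331 elements since f is irreducible of degree 3.)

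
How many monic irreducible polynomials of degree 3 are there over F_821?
There are 184462280 monic irreducible polynomials of degree 3 over F_821

Each element of F_{821^3} that lies in no proper subfield is a root of exactly one monic irreducible of degree 3 over F_821, and each such polynomial has 3 distinct roots in F_{821^3}. By Möbius inversion the count is N_821(3) = (1/3) Σ_{d|3} μ(3/d) · 821^d = (1/3)(μ(3)·821^1 + μ(1)·821^3) = 553386840/3 = 184462280.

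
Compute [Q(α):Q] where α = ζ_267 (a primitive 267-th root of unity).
[Q(α):Q] = 176

The minimal polynomial of ζ_267 over Q is the 267-th cyclotomic polynomial Φ_267(x), which is irreducible over Q and has degree φ(267) = 176. Hence [Q(α):Q] = φ(267) = 176.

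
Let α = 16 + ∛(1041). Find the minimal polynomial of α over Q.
m_α(x) = x^3 - 48x^2 + 768x - 5137

Set β = α - 16 = ∛(1041), so β^3 = 1041. Then (α - 16)^3 - 1041 = 0, i.e. α is a root of g(x) = (x - 16)^3 - 1041 = x^3 - 48x^2 + 768x - 5137. Since g(x) = h(x - 16) where h(x) = x^3 - 1041, and h is irreducible over Q (because 1041 is not a perfect cube, so h has no rational root, and a monic cubic with no rational root is irreducible), g is also irreducible (irreducibility is preserved under the substitution x → x - 16). Hence m_α(x) = x^3 - 48x^2 + 768x - 5137.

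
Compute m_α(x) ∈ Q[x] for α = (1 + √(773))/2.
m_α(x) = x^2 - x - 193

From 2α - 1 = √(773), squaring gives (2α - 1)^2 = 773, i.e. 4α^2 - 4α + 1 = 773, so α^2 - α + (1 - 773)/4 = 0. Since 773 ≡ 1 (mod 4), (1 - 773)/4 = -193 ∈ Z. The polynomial x^2 - x - 193 has discriminant 1 - 4·(-193) = 773, which is not a perfect square in Q (d = 773 is squarefree and ≠ 1), so x^2 - x - 193 is irreducible over Q. It is the minimal polynomial of α.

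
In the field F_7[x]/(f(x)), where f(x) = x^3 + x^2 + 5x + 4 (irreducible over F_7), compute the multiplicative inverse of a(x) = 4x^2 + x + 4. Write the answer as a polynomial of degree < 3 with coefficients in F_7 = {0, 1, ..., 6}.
a(x)^(-1) ≡ 5x^2 + 2x + 2 (mod f(x))

Since f is irreducible over F_7, F_7[x]/(f) is a field and a(x) ≠ 0 has an inverse. Apply the extended Euclidean algorithm to f(x) and a(x) in F_7[x]: f(x) = (2x + 5)·a(x) + (6x + 5);  a(x) = (3x)·(6x + 5) + (4). The last nonzero remainder is the constant 4 = gcd(f, a) in F_7. Back-substituting through the division chain expresses 4 = s(x)·a(x) + t(x)·f(x) with s(x) ≡ 6x^2 + x + 1 (mod f), so (6x^2 + x + 1)·a(x) ≡ 4 (mod f). Multiplying by 4^(-1) ≡ 2 in F_7 gives a(x)^(-1) ≡ 2·(6x^2 + x + 1) ≡ 5x^2 + 2x + 2 (mod f). Check: (4x^2 + x + 4)·(5x^2 + 2x + 2) = 6x^4 + 6x^3 + 2x^2 + 3x + 1 ≡ 1 (mod x^3 + x^2 + 5x + 4).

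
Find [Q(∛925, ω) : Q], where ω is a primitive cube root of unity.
[Q(∛925, ω) : Q] = 6

[Q(∛925):Q] = 3 (min poly x^3 - 925, irreducible since 925 is not a perfect cube). [Q(ω):Q] = 2 (min poly x^2 + x + 1). Since Q(∛925) ⊂ R and ω ∉ R, we have ω ∉ Q(∛925), so x^2 + x + 1 remains irreducible over Q(∛925) and [Q(∛925, ω) : Q(∛925)] = 2. By the tower law, [Q(∛925, ω) : Q] = 3 · 2 = 6. (In fact Q(∛925, ω) is the splitting field of x^3 - 925 over Q.)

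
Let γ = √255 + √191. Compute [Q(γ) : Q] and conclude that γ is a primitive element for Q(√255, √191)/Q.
[Q(γ) : Q] = 4 (equivalently, Q(γ) = Q(√255, √191))

Obviously Q(γ) ⊆ Q(√255, √191), and [Q(√255, √191):Q] = 4 (since 255, 191 are distinct squarefree integers > 1 with 48705 not a perfect square). To show equality we compute the minimal polynomial of γ. From γ = √255 + √191: γ^2 = 255 + 2√(48705) + 191 = 446 + 2√(48705), so γ^2 - 446 = 2√(48705); squaring, (γ^2 - 446)^2 = 4·48705, i.e. γ^4 - 892γ^2 + 198916 - 194820 = 0, i.e. γ^4 - 892γ^2 + 4096 = 0. So γ is a root of x^4 - 892x^2 + 4096. This polynomial is irreducible over Q: it has no rational root (each ±√255 ± √191 is irrational), and any factorization into two quadratics over Q would force √(48705) ∈ Q (pairing opposite roots) or √255, √191 ∈ Q (other pairings), all impossible. Hence [Q(γ):Q] = 4 = [Q(√255, √191):Q], so Q(γ) = Q(√255, √191).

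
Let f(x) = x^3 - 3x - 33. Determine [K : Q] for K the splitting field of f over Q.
[K : Q] = 6

By the rational root test, any rational root of the monic integer polynomial f(x) = x^3 - 3x - 33 must be an integer dividing the constant term -33, i.e. one of ±{1, 3, 11, 33}. Evaluating: f(1) = -35, f(-1) = -31, f(3) = -15, f(-3) = -51, f(11) = 1265, f(-11) = -1331, f(33) = 35805, f(-33) = -35871; none is 0, so f has no rational root and is therefore irreducible over Q (a cubic with no linear factor over a field is irreducible). For an irreducible cubic, the Galois group is A_3 or S_3 according as the discriminant disc(f) = -4a^3 - 27b^2 = -4·(-3)^3 - 27·(-33)^2 = -29295 is or is not a square in Q. Here disc(f) = -29295 is not a perfect square in Q, so the Galois group of f over Q is not contained in A_3 and must be all of S_3. The splitting field has degree |S_3| = 6 over Q, so [K : Q] = 6.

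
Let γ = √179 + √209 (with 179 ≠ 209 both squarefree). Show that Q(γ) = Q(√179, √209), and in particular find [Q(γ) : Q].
[Q(γ) : Q] = 4 (equivalently, Q(γ) = Q(√179, √209))

Obviously Q(γ) ⊆ Q(√179, √209), and [Q(√179, √209):Q] = 4 (since 179, 209 are distinct squarefree integers > 1 with 37411 not a perfect square). To show equality we compute the minimal polynomial of γ. From γ = √179 + √209: γ^2 = 179 + 2√(37411) + 209 = 388 + 2√(37411), so γ^2 - 388 = 2√(37411); squaring, (γ^2 - 388)^2 = 4·37411, i.e. γ^4 - 776γ^2 + 150544 - 149644 = 0, i.e. γ^4 - 776γ^2 + 900 = 0. So γ is a root of x^4 - 776x^2 + 900. This polynomial is irreducible over Q: it has no rational root (each ±√179 ± √209 is irrational), and any factorization into two quadratics over Q would force √(37411) ∈ Q (pairing opposite roots) or √179, √209 ∈ Q (other pairings), all impossible. Hence [Q(γ):Q] = 4 = [Q(√179, √209):Q], so Q(γ) = Q(√179, √209).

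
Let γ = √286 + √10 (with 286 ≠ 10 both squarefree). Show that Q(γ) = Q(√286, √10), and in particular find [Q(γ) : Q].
[Q(γ) : Q] = 4 (equivalently, Q(γ) = Q(√286, √10))

Obviously Q(γ) ⊆ Q(√286, √10), and [Q(√286, √10):Q] = 4 (since 286, 10 are distinct squarefree integers > 1 with 2860 not a perfect square). To show equality we compute the minimal polynomial of γ. From γ = √286 + √10: γ^2 = 286 + 2√(2860) + 10 = 296 + 2√(2860), so γ^2 - 296 = 2√(2860); squaring, (γ^2 - 296)^2 = 4·2860, i.e. γ^4 - 592γ^2 + 87616 - 11440 = 0, i.e. γ^4 - 592γ^2 + 76176 = 0. So γ is a root of x^4 - 592x^2 + 76176. This polynomial is irreducible over Q: it has no rational root (each ±√286 ± √10 is irrational), and any factorization into two quadratics over Q would force √(2860) ∈ Q (pairing opposite roots) or √286, √10 ∈ Q (other pairings), all impossible. Hence [Q(γ):Q] = 4 = [Q(√286, √10):Q], so Q(γ) = Q(√286, √10).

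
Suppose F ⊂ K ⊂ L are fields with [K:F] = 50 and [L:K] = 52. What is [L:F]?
[L:F] = 2600

The tower law says that for any tower of field extensions F ⊂ K ⊂ L with finite degrees, [L:F] = [L:K] · [K:F]. Here this gives [L:F] = 52 · 50 = 2600.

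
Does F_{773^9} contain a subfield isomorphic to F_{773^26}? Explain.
No: F_{773^26} is not a subfield of F_{773^9}

F_{p^m} embeds in F_{p^n} iff m | n. Here 26 ∤ 9 (since 9 = 0·26 + 9 with remainder 9 ≠ 0), so F_{773^26} is not a subfield of F_{773^9}. Equivalently: if it were, the tower law would give 26 = [F_{773^26}:F_773] dividing [F_{773^9}:F_773] = 9, contradiction.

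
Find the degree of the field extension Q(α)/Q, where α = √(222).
[Q(α):Q] = 2

[Q(α):Q] equals the degree of the minimal polynomial of α. Here α^2 = 222 and x^2 - 222 is irreducible (d = 222 is squarefree, ≠ 1, hence not a square), so deg(m_α) = 2. Thus [Q(α):Q] = 2.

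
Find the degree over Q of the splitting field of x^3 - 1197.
[K : Q] = 6

The roots of x^3 - 1197 are ∛1197, ω∛1197, ω^2∛1197 where ω = e^(2πi/3) is a primitive cube root of unity, so K = Q(∛1197, ω). Now [Q(∛1197):Q] = 3 (since 1197 is not a perfect cube, x^3 - 1197 is irreducible) and [Q(ω):Q] = 2. Both 2 and 3 divide [K:Q], and [K:Q] ≤ 3·2 = 6, so [K:Q] = 6. (Equivalently: Q(∛1197) ⊂ R but ω ∉ R, so [K : Q(∛1197)] = 2.)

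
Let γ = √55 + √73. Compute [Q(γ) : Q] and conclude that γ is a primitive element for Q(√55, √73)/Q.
[Q(γ) : Q] = 4 (equivalently, Q(γ) = Q(√55, √73))

Obviously Q(γ) ⊆ Q(√55, √73), and [Q(√55, √73):Q] = 4 (since 55, 73 are distinct squarefree integers > 1 with 4015 not a perfect square). To show equality we compute the minimal polynomial of γ. From γ = √55 + √73: γ^2 = 55 + 2√(4015) + 73 = 128 + 2√(4015), so γ^2 - 128 = 2√(4015); squaring, (γ^2 - 128)^2 = 4·4015, i.e. γ^4 - 256γ^2 + 16384 - 16060 = 0, i.e. γ^4 - 256γ^2 + 324 = 0. So γ is a root of x^4 - 256x^2 + 324. This polynomial is irreducible over Q: it has no rational root (each ±√55 ± √73 is irrational), and any factorization into two quadratics over Q would force √(4015) ∈ Q (pairing opposite roots) or √55, √73 ∈ Q (other pairings), all impossible. Hence [Q(γ):Q] = 4 = [Q(√55, √73):Q], so Q(γ) = Q(√55, √73).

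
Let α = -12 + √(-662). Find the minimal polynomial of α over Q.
m_α(x) = x^2 + 24x + 806

From α + 12 = √(-662), squaring gives (α + 12)^2 = -662, i.e. α^2 + 24α + 144 = -662, so α^2 + 24α + 806 = 0. The discriminant of x^2 + 24x + 806 is (24)^2 - 4·(806) = 576 - 3224 = -2648, and 4·(-662) is not a perfect square in Q since -662 is squarefree and ≠ 1. Hence x^2 + 24x + 806 is irreducible over Q and is the minimal polynomial of α.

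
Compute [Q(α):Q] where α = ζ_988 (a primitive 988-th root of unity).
[Q(α):Q] = 432

The minimal polynomial of ζ_988 over Q is the 988-th cyclotomic polynomial Φ_988(x), which is irreducible over Q and has degree φ(988) = 432. Hence [Q(α):Q] = φ(988) = 432.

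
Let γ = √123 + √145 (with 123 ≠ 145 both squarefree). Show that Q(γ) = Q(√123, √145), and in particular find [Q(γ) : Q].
[Q(γ) : Q] = 4 (equivalently, Q(γ) = Q(√123, √145))

Obviously Q(γ) ⊆ Q(√123, √145), and [Q(√123, √145):Q] = 4 (since 123, 145 are distinct squarefree integers > 1 with 17835 not a perfect square). To show equality we compute the minimal polynomial of γ. From γ = √123 + √145: γ^2 = 123 + 2√(17835) + 145 = 268 + 2√(17835), so γ^2 - 268 = 2√(17835); squaring, (γ^2 - 268)^2 = 4·17835, i.e. γ^4 - 536γ^2 + 71824 - 71340 = 0, i.e. γ^4 - 536γ^2 + 484 = 0. So γ is a root of x^4 - 536x^2 + 484. This polynomial is irreducible over Q: it has no rational root (each ±√123 ± √145 is irrational), and any factorization into two quadratics over Q would force √(17835) ∈ Q (pairing opposite roots) or √123, √145 ∈ Q (other pairings), all impossible. Hence [Q(γ):Q] = 4 = [Q(√123, √145):Q], so Q(γ) = Q(√123, √145).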